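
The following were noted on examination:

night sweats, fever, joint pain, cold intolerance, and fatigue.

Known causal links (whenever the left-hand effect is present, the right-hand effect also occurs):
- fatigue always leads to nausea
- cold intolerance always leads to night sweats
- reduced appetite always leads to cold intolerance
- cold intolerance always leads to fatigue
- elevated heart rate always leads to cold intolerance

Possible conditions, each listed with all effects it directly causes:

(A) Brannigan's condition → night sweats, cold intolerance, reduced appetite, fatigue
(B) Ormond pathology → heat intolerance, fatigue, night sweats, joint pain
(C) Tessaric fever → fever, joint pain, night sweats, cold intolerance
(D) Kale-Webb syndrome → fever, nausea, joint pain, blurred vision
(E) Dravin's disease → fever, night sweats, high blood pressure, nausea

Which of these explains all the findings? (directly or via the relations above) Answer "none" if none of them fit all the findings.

C

Per-candidate check:
(A) Brannigan's condition — does not account for fever, joint pain
(B) Ormond pathology — night sweats ✓; fever ✗; joint pain ✓; cold intolerance ✗; fatigue ✓
(C) Tessaric fever — accounts for every observation (fatigue by cold intolerance → fatigue)
(D) Kale-Webb syndrome — night sweats ✗; fever ✓; joint pain ✓; cold intolerance ✗; fatigue ✗
(E) Dravin's disease — night sweats ✓; fever ✓; joint pain ✗; cold intolerance ✗; fatigue ✗
Only (C) is consistent with every observation.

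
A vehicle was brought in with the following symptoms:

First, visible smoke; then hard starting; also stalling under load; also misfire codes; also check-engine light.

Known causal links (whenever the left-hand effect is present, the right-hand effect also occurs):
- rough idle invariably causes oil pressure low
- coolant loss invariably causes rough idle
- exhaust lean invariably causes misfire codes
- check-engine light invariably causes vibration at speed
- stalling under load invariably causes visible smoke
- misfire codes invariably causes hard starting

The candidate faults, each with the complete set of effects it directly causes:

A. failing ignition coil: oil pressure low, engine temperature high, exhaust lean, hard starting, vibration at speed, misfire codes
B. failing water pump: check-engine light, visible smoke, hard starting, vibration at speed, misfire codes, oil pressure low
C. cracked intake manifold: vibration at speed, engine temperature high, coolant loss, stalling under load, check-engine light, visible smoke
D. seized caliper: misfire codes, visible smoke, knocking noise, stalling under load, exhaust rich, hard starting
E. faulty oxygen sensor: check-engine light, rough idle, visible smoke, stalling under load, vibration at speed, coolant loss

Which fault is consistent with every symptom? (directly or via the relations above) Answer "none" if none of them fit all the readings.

none

Testing each hypothesis:
(A) failing ignition coil — does not account for visible smoke, stalling under load, check-engine light
(B) failing water pump — visible smoke match; hard starting match; stalling under load miss; misfire codes match; check-engine light match
(C) cracked intake manifold — visible smoke match; hard starting miss; stalling under load match; misfire codes miss; check-engine light match
(D) seized caliper — visible smoke match; hard starting match; stalling under load match; misfire codes match; check-engine light miss
(E) faulty oxygen sensor — visible smoke match; hard starting miss; stalling under load match; misfire codes miss; check-engine light match
None of the listed candidates fits everything.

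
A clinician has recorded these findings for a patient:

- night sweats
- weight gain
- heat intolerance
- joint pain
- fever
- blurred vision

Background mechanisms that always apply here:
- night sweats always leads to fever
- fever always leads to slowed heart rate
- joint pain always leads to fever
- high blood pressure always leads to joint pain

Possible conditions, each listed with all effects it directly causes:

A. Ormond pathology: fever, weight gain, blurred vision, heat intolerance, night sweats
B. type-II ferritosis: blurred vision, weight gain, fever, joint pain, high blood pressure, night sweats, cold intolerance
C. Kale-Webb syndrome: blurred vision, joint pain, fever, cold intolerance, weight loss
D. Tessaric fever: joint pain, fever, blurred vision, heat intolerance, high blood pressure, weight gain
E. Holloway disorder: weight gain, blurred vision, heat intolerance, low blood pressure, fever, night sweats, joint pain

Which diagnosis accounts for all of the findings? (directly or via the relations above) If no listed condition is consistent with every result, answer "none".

E

For each candidate, compare predicted effects to what was observed:
(A) Ormond pathology — night sweats ✓; weight gain ✓; heat intolerance ✓; joint pain ✗; fever ✓; blurred vision ✓
(B) type-II ferritosis — fails on heat intolerance (predicts cold intolerance, not heat intolerance)
(C) Kale-Webb syndrome — night sweats ✗; weight gain ✗; heat intolerance ✗; joint pain ✓; fever ✓; blurred vision ✓
(D) Tessaric fever — night sweats ✗; weight gain ✓; heat intolerance ✓; joint pain ✓; fever ✓; blurred vision ✓
(E) Holloway disorder — accounts for every observation
Only (E) is consistent with every observation.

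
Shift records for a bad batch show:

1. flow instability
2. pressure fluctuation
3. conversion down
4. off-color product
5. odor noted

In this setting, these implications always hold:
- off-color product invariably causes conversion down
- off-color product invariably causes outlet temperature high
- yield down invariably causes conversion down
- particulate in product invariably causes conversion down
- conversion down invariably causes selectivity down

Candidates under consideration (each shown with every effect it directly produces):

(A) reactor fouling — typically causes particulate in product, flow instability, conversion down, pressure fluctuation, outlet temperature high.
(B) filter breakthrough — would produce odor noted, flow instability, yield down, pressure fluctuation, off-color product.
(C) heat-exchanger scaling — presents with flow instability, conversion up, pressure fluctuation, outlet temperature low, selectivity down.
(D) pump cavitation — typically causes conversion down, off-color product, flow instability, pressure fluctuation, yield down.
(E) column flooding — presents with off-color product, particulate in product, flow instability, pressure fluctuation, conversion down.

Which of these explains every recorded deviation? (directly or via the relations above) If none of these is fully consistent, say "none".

B

For each candidate, compare predicted effects to what was observed:
(A) reactor fouling — flow instability yes; pressure fluctuation yes; conversion down yes; off-color product NO; odor noted NO
(B) filter breakthrough — accounts for every observation (conversion down through off-color product → conversion down)
(C) heat-exchanger scaling — flow instability yes; pressure fluctuation yes; conversion down NO; off-color product NO; odor noted NO
(D) pump cavitation — does not account for odor noted
(E) column flooding — does not account for odor noted
(B) alone accounts for all the evidence.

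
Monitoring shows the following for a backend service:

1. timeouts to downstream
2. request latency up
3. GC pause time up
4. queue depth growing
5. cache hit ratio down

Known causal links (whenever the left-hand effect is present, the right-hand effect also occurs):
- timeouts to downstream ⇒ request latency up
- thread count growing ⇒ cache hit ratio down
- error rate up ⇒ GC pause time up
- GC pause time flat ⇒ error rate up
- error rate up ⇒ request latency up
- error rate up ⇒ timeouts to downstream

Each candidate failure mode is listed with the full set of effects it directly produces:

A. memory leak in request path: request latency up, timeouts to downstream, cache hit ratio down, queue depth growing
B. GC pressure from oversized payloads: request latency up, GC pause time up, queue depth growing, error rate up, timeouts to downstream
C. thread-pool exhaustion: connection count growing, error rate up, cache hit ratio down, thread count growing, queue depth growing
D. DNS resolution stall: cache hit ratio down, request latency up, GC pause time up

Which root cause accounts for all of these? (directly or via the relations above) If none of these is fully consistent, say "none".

Checking each candidate against the observations:
(A) memory leak in request path — timeouts to downstream yes; request latency up yes; GC pause time up NO; queue depth growing yes; cache hit ratio down yes
(B) GC pressure from oversized payloads — timeouts to downstream yes; request latency up yes; GC pause time up yes; queue depth growing yes; cache hit ratio down NO
(C) thread-pool exhaustion — timeouts to downstream yes (via error rate up → timeouts to downstream); request latency up yes (via error rate up → request latency up); GC pause time up yes (via error rate up → GC pause time up); queue depth growing yes; cache hit ratio down yes
(D) DNS resolution stall — timeouts to downstream NO; request latency up yes; GC pause time up yes; queue depth growing NO; cache hit ratio down yes
(C) is the only candidate with no mismatches.

C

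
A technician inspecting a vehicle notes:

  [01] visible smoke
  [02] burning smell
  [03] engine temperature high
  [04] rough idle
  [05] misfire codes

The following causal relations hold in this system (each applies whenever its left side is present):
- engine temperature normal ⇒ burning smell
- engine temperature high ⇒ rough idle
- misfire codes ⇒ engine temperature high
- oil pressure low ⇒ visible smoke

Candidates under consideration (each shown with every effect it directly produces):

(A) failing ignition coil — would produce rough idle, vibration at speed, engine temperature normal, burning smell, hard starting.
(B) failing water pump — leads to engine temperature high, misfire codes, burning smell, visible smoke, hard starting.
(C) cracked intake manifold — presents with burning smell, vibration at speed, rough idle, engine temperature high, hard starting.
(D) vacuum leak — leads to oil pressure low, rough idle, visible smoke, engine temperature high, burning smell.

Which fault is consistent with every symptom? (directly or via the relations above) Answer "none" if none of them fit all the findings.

Per-candidate check:
(A) failing ignition coil — fails on visible smoke, engine temperature high, misfire codes (predicts engine temperature normal, not engine temperature high)
(B) failing water pump — accounts for every observation (rough idle via engine temperature high → rough idle)
(C) cracked intake manifold — does not account for visible smoke, misfire codes
(D) vacuum leak — does not account for misfire codes
(B) alone accounts for all the evidence.

B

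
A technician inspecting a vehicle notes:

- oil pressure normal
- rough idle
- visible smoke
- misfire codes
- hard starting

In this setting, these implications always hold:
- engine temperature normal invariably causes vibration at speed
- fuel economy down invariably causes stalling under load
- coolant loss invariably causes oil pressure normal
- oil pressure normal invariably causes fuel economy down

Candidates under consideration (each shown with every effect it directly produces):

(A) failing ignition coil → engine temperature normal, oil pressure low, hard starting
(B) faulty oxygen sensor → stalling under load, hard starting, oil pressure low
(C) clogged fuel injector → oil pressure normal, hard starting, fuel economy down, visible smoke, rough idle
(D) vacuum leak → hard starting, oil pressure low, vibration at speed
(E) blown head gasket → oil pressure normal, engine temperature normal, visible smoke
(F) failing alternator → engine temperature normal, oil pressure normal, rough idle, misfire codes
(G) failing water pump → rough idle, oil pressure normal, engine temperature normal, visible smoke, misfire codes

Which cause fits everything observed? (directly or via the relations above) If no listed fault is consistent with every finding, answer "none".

For each candidate, compare predicted effects to what was observed:
(A) failing ignition coil — oil pressure normal miss; rough idle miss; visible smoke miss; misfire codes miss; hard starting match
(B) faulty oxygen sensor — oil pressure normal miss; rough idle miss; visible smoke miss; misfire codes miss; hard starting match
(C) clogged fuel injector — does not account for misfire codes
(D) vacuum leak — fails on oil pressure normal, rough idle, visible smoke, misfire codes (predicts oil pressure low, not oil pressure normal)
(E) blown head gasket — oil pressure normal match; rough idle miss; visible smoke match; misfire codes miss; hard starting miss
(F) failing alternator — does not account for visible smoke, hard starting
(G) failing water pump — oil pressure normal match; rough idle match; visible smoke match; misfire codes match; hard starting miss
None of the listed candidates fits everything.

none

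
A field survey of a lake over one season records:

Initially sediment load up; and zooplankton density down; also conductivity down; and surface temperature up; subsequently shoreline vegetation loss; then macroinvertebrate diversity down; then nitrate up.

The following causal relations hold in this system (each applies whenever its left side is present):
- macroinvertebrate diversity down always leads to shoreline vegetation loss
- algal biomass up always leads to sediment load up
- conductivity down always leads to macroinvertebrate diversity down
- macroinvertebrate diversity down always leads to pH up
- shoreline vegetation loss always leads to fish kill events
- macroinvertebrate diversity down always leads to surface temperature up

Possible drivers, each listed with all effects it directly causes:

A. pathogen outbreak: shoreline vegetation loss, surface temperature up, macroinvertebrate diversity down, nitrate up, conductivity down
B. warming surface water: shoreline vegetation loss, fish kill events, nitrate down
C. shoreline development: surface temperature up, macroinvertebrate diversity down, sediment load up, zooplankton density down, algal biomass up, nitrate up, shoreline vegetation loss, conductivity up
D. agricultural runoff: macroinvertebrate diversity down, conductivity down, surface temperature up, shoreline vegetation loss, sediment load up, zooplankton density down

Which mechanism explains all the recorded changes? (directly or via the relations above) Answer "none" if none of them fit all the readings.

Testing each hypothesis:
(A) pathogen outbreak — does not account for sediment load up, zooplankton density down
(B) warming surface water — sediment load up miss; zooplankton density down miss; conductivity down miss; surface temperature up miss; shoreline vegetation loss match; macroinvertebrate diversity down miss; nitrate up miss
(C) shoreline development — fails on conductivity down (predicts conductivity up, not conductivity down)
(D) agricultural runoff — does not account for nitrate up
No candidate is consistent with all observations.

none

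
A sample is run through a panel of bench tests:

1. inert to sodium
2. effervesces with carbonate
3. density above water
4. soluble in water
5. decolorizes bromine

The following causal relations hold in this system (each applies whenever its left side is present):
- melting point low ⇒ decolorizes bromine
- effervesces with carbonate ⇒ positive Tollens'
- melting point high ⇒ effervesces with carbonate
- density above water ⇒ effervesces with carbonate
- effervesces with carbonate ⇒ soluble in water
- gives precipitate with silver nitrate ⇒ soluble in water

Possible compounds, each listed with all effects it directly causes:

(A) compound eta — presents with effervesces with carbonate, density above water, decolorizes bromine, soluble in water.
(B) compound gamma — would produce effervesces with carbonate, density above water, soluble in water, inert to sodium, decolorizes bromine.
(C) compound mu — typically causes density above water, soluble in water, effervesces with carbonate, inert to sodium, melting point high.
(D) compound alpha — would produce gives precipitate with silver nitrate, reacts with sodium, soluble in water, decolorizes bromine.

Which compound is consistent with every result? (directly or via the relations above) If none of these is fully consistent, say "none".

B

Checking each candidate against the observations:
(A) compound eta — inert to sodium ✗; effervesces with carbonate ✓; density above water ✓; soluble in water ✓; decolorizes bromine ✓
(B) compound gamma — accounts for every observation
(C) compound mu — does not account for decolorizes bromine
(D) compound alpha — fails on inert to sodium, effervesces with carbonate, density above water (predicts reacts with sodium, not inert to sodium)
(B) is the only candidate with no mismatches.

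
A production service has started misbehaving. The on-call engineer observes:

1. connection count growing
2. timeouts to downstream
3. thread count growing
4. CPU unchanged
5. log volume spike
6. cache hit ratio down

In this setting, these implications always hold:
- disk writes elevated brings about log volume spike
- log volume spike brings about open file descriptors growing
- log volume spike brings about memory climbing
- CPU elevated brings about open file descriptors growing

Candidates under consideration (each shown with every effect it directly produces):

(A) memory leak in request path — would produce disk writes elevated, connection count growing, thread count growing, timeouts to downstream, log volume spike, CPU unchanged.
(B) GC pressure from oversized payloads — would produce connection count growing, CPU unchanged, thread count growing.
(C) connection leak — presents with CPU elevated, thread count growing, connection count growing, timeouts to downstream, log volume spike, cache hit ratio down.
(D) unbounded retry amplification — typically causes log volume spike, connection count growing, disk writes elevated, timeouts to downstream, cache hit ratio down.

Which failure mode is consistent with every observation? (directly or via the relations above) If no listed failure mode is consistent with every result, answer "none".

none

Checking each candidate against the observations:
(A) memory leak in request path — connection count growing yes; timeouts to downstream yes; thread count growing yes; CPU unchanged yes; log volume spike yes; cache hit ratio down NO
(B) GC pressure from oversized payloads — connection count growing yes; timeouts to downstream NO; thread count growing yes; CPU unchanged yes; log volume spike NO; cache hit ratio down NO
(C) connection leak — connection count growing yes; timeouts to downstream yes; thread count growing yes; CPU unchanged NO; log volume spike yes; cache hit ratio down yes
(D) unbounded retry amplification — connection count growing yes; timeouts to downstream yes; thread count growing NO; CPU unchanged NO; log volume spike yes; cache hit ratio down yes
None of the listed candidates fits everything.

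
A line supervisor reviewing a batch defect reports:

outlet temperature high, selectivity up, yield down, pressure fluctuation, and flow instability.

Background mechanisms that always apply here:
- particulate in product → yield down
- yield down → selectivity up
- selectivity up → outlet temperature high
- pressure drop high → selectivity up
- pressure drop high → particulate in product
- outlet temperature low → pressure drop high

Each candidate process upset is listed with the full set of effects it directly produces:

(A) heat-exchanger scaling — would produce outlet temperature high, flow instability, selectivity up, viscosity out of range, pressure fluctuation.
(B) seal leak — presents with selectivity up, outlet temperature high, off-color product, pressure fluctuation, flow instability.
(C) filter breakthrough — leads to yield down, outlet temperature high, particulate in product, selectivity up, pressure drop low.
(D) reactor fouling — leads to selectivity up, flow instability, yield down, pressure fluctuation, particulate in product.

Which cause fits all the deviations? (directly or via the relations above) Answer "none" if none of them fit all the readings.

D

For each candidate, compare predicted effects to what was observed:
(A) heat-exchanger scaling — outlet temperature high ✓; selectivity up ✓; yield down ✗; pressure fluctuation ✓; flow instability ✓
(B) seal leak — does not account for yield down
(C) filter breakthrough — outlet temperature high ✓; selectivity up ✓; yield down ✓; pressure fluctuation ✗; flow instability ✗
(D) reactor fouling — outlet temperature high ✓ (by selectivity up → outlet temperature high); selectivity up ✓; yield down ✓; pressure fluctuation ✓; flow instability ✓
(D) is the only candidate with no mismatches.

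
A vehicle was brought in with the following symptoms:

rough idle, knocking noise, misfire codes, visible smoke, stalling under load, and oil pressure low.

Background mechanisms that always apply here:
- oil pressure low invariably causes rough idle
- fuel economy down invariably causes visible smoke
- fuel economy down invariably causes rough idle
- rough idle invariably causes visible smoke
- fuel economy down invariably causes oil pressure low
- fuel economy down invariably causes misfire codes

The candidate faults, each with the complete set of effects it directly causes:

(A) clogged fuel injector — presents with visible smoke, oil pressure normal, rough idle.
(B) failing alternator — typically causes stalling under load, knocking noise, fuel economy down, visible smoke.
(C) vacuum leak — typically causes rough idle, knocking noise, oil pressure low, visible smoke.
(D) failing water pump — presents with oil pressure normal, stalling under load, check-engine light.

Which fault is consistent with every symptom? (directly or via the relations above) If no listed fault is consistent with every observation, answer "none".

For each candidate, compare predicted effects to what was observed:
(A) clogged fuel injector — fails on knocking noise, misfire codes, stalling under load, oil pressure low (predicts oil pressure normal, not oil pressure low)
(B) failing alternator — rough idle + (via fuel economy down → rough idle); knocking noise +; misfire codes + (via fuel economy down → misfire codes); visible smoke +; stalling under load +; oil pressure low + (via fuel economy down → oil pressure low)
(C) vacuum leak — does not account for misfire codes, stalling under load
(D) failing water pump — fails on rough idle, knocking noise, misfire codes, visible smoke, oil pressure low (predicts oil pressure normal, not oil pressure low)
Only (B) is consistent with every observation.

B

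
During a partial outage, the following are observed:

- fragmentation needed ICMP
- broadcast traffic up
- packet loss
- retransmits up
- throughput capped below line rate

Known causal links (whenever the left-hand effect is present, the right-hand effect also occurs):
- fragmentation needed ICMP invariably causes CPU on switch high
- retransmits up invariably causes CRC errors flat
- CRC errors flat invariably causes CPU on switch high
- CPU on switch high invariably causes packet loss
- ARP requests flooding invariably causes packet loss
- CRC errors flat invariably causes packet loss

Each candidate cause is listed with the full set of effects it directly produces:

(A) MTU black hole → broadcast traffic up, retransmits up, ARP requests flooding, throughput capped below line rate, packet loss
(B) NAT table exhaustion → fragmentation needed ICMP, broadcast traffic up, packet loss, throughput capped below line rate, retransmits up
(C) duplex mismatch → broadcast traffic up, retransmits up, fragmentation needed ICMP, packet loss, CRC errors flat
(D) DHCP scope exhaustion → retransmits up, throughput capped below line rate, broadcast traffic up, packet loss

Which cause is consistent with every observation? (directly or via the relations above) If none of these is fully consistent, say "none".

Testing each hypothesis:
(A) MTU black hole — does not account for fragmentation needed ICMP
(B) NAT table exhaustion — fragmentation needed ICMP ✓; broadcast traffic up ✓; packet loss ✓; retransmits up ✓; throughput capped below line rate ✓
(C) duplex mismatch — fragmentation needed ICMP ✓; broadcast traffic up ✓; packet loss ✓; retransmits up ✓; throughput capped below line rate ✗
(D) DHCP scope exhaustion — fragmentation needed ICMP ✗; broadcast traffic up ✓; packet loss ✓; retransmits up ✓; throughput capped below line rate ✓
(B) alone accounts for all the evidence.

B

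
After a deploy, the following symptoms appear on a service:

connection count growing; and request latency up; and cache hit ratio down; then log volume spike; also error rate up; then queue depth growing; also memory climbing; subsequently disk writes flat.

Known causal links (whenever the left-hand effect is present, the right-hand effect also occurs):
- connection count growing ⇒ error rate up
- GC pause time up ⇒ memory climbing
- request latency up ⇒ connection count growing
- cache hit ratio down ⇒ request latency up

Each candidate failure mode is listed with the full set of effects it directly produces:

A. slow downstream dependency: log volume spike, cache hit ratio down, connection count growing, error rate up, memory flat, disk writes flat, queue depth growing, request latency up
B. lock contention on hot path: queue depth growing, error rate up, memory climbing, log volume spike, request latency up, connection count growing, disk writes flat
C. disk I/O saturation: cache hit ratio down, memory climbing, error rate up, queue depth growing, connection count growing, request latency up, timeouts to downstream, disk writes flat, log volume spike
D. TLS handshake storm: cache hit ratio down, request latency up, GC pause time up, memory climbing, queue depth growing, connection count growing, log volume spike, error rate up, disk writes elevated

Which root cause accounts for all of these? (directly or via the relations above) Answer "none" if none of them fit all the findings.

For each candidate, compare predicted effects to what was observed:
(A) slow downstream dependency — connection count growing ✓; request latency up ✓; cache hit ratio down ✓; log volume spike ✓; error rate up ✓; queue depth growing ✓; memory climbing ✗; disk writes flat ✓
(B) lock contention on hot path — connection count growing ✓; request latency up ✓; cache hit ratio down ✗; log volume spike ✓; error rate up ✓; queue depth growing ✓; memory climbing ✓; disk writes flat ✓
(C) disk I/O saturation — connection count growing ✓; request latency up ✓; cache hit ratio down ✓; log volume spike ✓; error rate up ✓; queue depth growing ✓; memory climbing ✓; disk writes flat ✓
(D) TLS handshake storm — connection count growing ✓; request latency up ✓; cache hit ratio down ✓; log volume spike ✓; error rate up ✓; queue depth growing ✓; memory climbing ✓; disk writes flat ✗
(C) is the only candidate with no mismatches.

C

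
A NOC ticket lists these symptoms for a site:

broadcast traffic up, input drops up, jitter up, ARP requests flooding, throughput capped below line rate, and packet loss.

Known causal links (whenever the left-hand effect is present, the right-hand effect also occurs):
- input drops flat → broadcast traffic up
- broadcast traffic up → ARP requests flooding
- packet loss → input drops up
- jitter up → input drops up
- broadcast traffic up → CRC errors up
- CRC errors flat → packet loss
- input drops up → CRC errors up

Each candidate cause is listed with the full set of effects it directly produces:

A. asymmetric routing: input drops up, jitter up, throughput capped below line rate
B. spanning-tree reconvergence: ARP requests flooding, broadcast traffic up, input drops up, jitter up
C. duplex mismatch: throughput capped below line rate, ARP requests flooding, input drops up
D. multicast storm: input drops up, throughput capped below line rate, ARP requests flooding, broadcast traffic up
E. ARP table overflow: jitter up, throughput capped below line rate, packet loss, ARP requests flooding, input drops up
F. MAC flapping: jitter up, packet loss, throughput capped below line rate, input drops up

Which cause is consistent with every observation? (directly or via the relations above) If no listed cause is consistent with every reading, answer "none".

For each candidate, compare predicted effects to what was observed:
(A) asymmetric routing — does not account for broadcast traffic up, ARP requests flooding, packet loss
(B) spanning-tree reconvergence — does not account for throughput capped below line rate, packet loss
(C) duplex mismatch — does not account for broadcast traffic up, jitter up, packet loss
(D) multicast storm — broadcast traffic up +; input drops up +; jitter up -; ARP requests flooding +; throughput capped below line rate +; packet loss -
(E) ARP table overflow — broadcast traffic up -; input drops up +; jitter up +; ARP requests flooding +; throughput capped below line rate +; packet loss +
(F) MAC flapping — broadcast traffic up -; input drops up +; jitter up +; ARP requests flooding -; throughput capped below line rate +; packet loss +
Every candidate fails on at least one observation.

none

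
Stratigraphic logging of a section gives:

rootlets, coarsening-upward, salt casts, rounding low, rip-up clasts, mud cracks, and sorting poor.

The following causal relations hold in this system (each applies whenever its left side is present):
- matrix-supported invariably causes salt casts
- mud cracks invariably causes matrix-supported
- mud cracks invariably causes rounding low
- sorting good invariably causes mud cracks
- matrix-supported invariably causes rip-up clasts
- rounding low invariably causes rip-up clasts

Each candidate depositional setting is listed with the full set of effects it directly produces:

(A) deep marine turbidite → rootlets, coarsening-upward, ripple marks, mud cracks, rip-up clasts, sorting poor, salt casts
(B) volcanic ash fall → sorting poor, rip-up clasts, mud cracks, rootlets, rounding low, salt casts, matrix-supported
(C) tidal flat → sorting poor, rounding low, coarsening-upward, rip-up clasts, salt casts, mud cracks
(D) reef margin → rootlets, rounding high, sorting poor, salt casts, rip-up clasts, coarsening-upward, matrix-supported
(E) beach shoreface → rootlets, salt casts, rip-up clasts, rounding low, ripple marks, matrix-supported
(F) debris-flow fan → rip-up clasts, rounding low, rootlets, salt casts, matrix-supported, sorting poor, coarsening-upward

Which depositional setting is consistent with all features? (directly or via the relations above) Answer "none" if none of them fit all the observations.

Checking each candidate against the observations:
(A) deep marine turbidite — rootlets ✓; coarsening-upward ✓; salt casts ✓; rounding low ✓ (by mud cracks → rounding low); rip-up clasts ✓; mud cracks ✓; sorting poor ✓
(B) volcanic ash fall — rootlets ✓; coarsening-upward ✗; salt casts ✓; rounding low ✓; rip-up clasts ✓; mud cracks ✓; sorting poor ✓
(C) tidal flat — rootlets ✗; coarsening-upward ✓; salt casts ✓; rounding low ✓; rip-up clasts ✓; mud cracks ✓; sorting poor ✓
(D) reef margin — fails on rounding low, mud cracks (predicts rounding high, not rounding low)
(E) beach shoreface — does not account for coarsening-upward, mud cracks, sorting poor
(F) debris-flow fan — rootlets ✓; coarsening-upward ✓; salt casts ✓; rounding low ✓; rip-up clasts ✓; mud cracks ✗; sorting poor ✓
(A) alone accounts for all the evidence.

A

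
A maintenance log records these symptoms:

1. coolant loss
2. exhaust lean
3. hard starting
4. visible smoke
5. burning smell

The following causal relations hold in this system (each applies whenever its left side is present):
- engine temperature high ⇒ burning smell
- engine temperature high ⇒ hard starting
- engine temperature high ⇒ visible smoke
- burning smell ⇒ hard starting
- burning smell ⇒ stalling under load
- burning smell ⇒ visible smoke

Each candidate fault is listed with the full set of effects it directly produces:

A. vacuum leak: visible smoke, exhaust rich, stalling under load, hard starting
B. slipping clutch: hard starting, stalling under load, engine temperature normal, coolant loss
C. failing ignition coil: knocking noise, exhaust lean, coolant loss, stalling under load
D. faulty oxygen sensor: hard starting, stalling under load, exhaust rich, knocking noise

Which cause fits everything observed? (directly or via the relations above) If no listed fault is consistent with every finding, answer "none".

none

Checking each candidate against the observations:
(A) vacuum leak — fails on coolant loss, exhaust lean, burning smell (predicts exhaust rich, not exhaust lean)
(B) slipping clutch — coolant loss yes; exhaust lean NO; hard starting yes; visible smoke NO; burning smell NO
(C) failing ignition coil — coolant loss yes; exhaust lean yes; hard starting NO; visible smoke NO; burning smell NO
(D) faulty oxygen sensor — coolant loss NO; exhaust lean NO; hard starting yes; visible smoke NO; burning smell NO
No candidate is consistent with all observations.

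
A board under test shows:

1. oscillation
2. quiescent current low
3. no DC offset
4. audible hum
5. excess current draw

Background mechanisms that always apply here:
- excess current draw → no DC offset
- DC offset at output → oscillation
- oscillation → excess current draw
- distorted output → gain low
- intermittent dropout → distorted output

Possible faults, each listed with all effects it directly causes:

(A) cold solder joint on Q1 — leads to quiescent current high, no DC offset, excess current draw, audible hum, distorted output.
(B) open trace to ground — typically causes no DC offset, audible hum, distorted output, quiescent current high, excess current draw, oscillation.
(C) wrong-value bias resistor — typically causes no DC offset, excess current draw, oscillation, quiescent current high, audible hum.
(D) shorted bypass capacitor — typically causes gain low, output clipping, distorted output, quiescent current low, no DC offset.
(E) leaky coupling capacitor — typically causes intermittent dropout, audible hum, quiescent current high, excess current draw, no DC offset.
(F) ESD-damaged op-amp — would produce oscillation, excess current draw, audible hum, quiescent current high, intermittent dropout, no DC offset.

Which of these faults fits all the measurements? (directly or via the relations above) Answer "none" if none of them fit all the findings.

none

Testing each hypothesis:
(A) cold solder joint on Q1 — oscillation -; quiescent current low -; no DC offset +; audible hum +; excess current draw +
(B) open trace to ground — fails on quiescent current low (predicts quiescent current high, not quiescent current low)
(C) wrong-value bias resistor — oscillation +; quiescent current low -; no DC offset +; audible hum +; excess current draw +
(D) shorted bypass capacitor — oscillation -; quiescent current low +; no DC offset +; audible hum -; excess current draw -
(E) leaky coupling capacitor — fails on oscillation, quiescent current low (predicts quiescent current high, not quiescent current low)
(F) ESD-damaged op-amp — fails on quiescent current low (predicts quiescent current high, not quiescent current low)
Every candidate fails on at least one observation.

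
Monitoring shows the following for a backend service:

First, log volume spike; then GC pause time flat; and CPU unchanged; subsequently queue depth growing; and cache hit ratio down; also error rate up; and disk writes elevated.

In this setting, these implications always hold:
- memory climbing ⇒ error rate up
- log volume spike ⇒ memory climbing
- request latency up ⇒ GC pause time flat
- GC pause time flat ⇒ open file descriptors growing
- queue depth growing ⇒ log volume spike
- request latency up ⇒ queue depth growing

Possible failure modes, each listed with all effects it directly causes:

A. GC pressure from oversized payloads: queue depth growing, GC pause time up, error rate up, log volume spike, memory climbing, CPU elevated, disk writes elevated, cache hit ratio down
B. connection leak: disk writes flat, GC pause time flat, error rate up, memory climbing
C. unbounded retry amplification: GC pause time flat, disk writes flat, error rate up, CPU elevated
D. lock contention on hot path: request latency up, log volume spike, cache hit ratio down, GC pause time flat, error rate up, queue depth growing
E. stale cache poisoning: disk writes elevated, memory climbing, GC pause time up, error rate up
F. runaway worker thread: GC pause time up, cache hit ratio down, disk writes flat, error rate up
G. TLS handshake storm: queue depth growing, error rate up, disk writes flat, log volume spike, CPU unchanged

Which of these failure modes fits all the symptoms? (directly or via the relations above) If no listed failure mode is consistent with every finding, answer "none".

Testing each hypothesis:
(A) GC pressure from oversized payloads — fails on GC pause time flat, CPU unchanged (predicts GC pause time up, not GC pause time flat; predicts CPU elevated, not CPU unchanged)
(B) connection leak — log volume spike NO; GC pause time flat yes; CPU unchanged NO; queue depth growing NO; cache hit ratio down NO; error rate up yes; disk writes elevated NO
(C) unbounded retry amplification — log volume spike NO; GC pause time flat yes; CPU unchanged NO; queue depth growing NO; cache hit ratio down NO; error rate up yes; disk writes elevated NO
(D) lock contention on hot path — log volume spike yes; GC pause time flat yes; CPU unchanged NO; queue depth growing yes; cache hit ratio down yes; error rate up yes; disk writes elevated NO
(E) stale cache poisoning — fails on log volume spike, GC pause time flat, CPU unchanged, queue depth growing, cache hit ratio down (predicts GC pause time up, not GC pause time flat)
(F) runaway worker thread — log volume spike NO; GC pause time flat NO; CPU unchanged NO; queue depth growing NO; cache hit ratio down yes; error rate up yes; disk writes elevated NO
(G) TLS handshake storm — log volume spike yes; GC pause time flat NO; CPU unchanged yes; queue depth growing yes; cache hit ratio down NO; error rate up yes; disk writes elevated NO
None of the listed candidates fits everything.

none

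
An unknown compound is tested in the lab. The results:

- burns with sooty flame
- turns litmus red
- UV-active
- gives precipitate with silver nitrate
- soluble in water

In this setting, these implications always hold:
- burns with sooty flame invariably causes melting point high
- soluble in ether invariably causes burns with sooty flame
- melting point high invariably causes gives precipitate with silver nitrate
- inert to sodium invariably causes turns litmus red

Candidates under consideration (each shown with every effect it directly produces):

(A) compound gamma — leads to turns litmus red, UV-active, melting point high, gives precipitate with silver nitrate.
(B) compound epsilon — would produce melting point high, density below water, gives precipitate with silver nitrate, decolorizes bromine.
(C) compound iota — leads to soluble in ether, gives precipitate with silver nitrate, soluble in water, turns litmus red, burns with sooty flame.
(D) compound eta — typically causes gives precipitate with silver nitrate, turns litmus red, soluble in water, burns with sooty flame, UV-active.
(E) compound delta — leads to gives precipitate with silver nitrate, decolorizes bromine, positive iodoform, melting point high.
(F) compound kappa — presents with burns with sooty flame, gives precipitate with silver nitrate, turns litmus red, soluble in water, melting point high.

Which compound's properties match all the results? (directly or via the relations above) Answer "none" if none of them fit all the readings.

Per-candidate check:
(A) compound gamma — burns with sooty flame miss; turns litmus red match; UV-active match; gives precipitate with silver nitrate match; soluble in water miss
(B) compound epsilon — does not account for burns with sooty flame, turns litmus red, UV-active, soluble in water
(C) compound iota — does not account for UV-active
(D) compound eta — accounts for every observation
(E) compound delta — does not account for burns with sooty flame, turns litmus red, UV-active, soluble in water
(F) compound kappa — burns with sooty flame match; turns litmus red match; UV-active miss; gives precipitate with silver nitrate match; soluble in water match
(D) is the only candidate with no mismatches.

D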